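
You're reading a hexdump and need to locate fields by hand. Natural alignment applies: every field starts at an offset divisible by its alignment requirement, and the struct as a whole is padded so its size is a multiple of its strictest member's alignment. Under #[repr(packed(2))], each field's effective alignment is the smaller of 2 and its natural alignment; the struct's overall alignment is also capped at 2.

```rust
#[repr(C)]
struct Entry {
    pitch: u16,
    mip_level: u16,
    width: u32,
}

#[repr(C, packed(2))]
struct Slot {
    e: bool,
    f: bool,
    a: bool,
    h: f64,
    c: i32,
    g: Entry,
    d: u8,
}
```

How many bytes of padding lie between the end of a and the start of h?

1

Entry: pitch at 0 (size 2, align 2) → ends 2; mip_level at 2 (size 2, align 2) → ends 4; width at 4 (size 4, align 4) → ends 8; total 8 bytes, alignment 4
e at 0 (size 1, align 1) → ends 1
f at 1 (size 1, align 1) → ends 2
a at 2 (size 1, align 1) → ends 3
pad 1 to align 2 for h
h at 4 (size 8, align 2) → ends 12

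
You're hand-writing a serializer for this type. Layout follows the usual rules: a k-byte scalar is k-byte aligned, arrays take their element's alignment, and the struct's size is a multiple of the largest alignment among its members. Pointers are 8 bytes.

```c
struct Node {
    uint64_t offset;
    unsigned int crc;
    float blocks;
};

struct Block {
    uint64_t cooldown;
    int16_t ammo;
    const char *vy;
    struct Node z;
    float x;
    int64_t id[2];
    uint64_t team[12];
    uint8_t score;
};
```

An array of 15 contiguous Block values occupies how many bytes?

2520

Node: @0: offset [8B, align 8] → 8; @8: crc [4B, align 4] → 12; @12: blocks [4B, align 4] → 16; size 16, align 8
@0: cooldown [8B, align 8] → 8
@8: ammo [2B, align 2] → 10
+6 pad (align 8)
@16: vy [8B, align 8] → 24
@24: z [16B, align 8] → 40
@40: x [4B, align 4] → 44
+4 pad (align 8)
@48: id [16B, align 8] → 64
@64: team [96B, align 8] → 160
@160: score [1B, align 1] → 161
+7 tail pad (align 8)
size 168, align 8
array of 15: 15 × 168 = 2520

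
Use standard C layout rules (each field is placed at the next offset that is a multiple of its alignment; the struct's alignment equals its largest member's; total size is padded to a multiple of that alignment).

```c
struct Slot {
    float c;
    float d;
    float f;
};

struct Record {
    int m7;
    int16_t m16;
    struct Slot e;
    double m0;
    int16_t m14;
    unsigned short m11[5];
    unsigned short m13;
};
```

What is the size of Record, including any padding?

Slot: c at 0 (size 4, align 4) → ends 4; d at 4 (size 4, align 4) → ends 8; f at 8 (size 4, align 4) → ends 12; total 12 bytes, alignment 4
m7 at 0 (size 4, align 4) → ends 4
m16 at 4 (size 2, align 2) → ends 6
pad 2 to align 4 for e
e at 8 (size 12, align 4) → ends 20
pad 4 to align 8 for m0
m0 at 24 (size 8, align 8) → ends 32
m14 at 32 (size 2, align 2) → ends 34
m11 at 34 (size 10, align 2) → ends 44
m13 at 44 (size 2, align 2) → ends 46
tail pad 2 to reach multiple of 8
total 48 bytes, alignment 8

48 bytes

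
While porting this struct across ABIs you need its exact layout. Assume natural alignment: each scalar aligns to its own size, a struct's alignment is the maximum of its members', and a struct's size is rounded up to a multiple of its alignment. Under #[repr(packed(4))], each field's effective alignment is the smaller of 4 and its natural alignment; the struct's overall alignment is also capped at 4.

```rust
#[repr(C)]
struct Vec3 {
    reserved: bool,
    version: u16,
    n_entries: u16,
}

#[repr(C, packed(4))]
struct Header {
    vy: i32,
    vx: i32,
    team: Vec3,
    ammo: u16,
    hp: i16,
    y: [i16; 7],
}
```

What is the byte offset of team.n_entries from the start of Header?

12

Vec3: 0..1  reserved  (1B, 1-aligned); 1..2  -- padding (1B); 2..4  version  (2B, 2-aligned); 4..6  n_entries  (2B, 2-aligned); sizeof = 6, alignof = 2
0..4  vy  (4B, 4-aligned)
4..8  vx  (4B, 4-aligned)
8..14  team  (6B, 2-aligned)
within Vec3: n_entries at 4
8 + 4 = 12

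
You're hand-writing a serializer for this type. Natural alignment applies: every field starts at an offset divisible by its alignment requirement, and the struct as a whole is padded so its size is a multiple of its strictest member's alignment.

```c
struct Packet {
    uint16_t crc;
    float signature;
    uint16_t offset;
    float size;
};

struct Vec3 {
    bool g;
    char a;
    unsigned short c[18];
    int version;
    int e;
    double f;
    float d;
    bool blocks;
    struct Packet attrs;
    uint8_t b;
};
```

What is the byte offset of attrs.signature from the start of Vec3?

Packet: @0: crc [2B, align 2] → 2; +2 pad (align 4); @4: signature [4B, align 4] → 8; @8: offset [2B, align 2] → 10; +2 pad (align 4); @12: size [4B, align 4] → 16; size 16, align 4
@0: g [1B, align 1] → 1
@1: a [1B, align 1] → 2
@2: c [36B, align 2] → 38
+2 pad (align 4)
@40: version [4B, align 4] → 44
@44: e [4B, align 4] → 48
@48: f [8B, align 8] → 56
@56: d [4B, align 4] → 60
@60: blocks [1B, align 1] → 61
+3 pad (align 4)
@64: attrs [16B, align 4] → 80
within Packet: signature at 4
64 + 4 = 68

68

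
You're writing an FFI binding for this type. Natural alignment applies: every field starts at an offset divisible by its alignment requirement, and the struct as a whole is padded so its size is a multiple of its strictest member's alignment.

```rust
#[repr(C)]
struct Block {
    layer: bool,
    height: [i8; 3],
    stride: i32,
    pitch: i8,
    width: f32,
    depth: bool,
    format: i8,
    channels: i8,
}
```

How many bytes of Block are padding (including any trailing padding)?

0..1  layer  (1B, 1-aligned)
1..4  height  (3B, 1-aligned)
4..8  stride  (4B, 4-aligned)
8..9  pitch  (1B, 1-aligned)
9..12  -- padding (3B)
12..16  width  (4B, 4-aligned)
16..17  depth  (1B, 1-aligned)
17..18  format  (1B, 1-aligned)
18..19  channels  (1B, 1-aligned)
19..20  -- tail padding (1B)
sizeof = 20, alignof = 4
data bytes 16, size 20 → padding 4

4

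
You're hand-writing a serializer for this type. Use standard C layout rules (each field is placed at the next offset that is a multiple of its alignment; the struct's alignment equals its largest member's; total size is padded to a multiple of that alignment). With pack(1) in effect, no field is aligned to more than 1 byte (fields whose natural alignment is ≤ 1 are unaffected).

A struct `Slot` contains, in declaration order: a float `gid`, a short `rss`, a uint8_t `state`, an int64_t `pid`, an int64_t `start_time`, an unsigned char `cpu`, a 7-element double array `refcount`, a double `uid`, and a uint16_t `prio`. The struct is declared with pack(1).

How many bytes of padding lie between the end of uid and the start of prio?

0..4  gid  (4B, 1-aligned)
4..6  rss  (2B, 1-aligned)
6..7  state  (1B, 1-aligned)
7..15  pid  (8B, 1-aligned)
15..23  start_time  (8B, 1-aligned)
23..24  cpu  (1B, 1-aligned)
24..80  refcount  (56B, 1-aligned)
80..88  uid  (8B, 1-aligned)
88..90  prio  (2B, 1-aligned)

0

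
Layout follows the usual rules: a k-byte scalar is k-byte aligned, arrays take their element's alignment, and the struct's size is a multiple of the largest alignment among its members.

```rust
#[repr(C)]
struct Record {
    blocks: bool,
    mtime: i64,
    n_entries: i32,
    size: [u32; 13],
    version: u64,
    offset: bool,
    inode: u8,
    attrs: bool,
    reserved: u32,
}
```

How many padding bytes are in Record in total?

8

blocks at 0 (size 1, align 1) → ends 1
pad 7 to align 8 for mtime
mtime at 8 (size 8, align 8) → ends 16
n_entries at 16 (size 4, align 4) → ends 20
size at 20 (size 52, align 4) → ends 72
version at 72 (size 8, align 8) → ends 80
offset at 80 (size 1, align 1) → ends 81
inode at 81 (size 1, align 1) → ends 82
attrs at 82 (size 1, align 1) → ends 83
pad 1 to align 4 for reserved
reserved at 84 (size 4, align 4) → ends 88
total 88 bytes, alignment 8
data bytes 80, size 88 → padding 8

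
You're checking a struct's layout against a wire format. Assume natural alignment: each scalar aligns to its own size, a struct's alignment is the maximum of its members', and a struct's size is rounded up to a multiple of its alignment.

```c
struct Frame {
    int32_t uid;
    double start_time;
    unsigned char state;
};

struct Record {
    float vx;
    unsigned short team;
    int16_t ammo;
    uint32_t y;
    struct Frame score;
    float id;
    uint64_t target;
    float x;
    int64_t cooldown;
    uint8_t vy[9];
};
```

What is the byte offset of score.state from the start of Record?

32

Frame: @0: uid [4B, align 4] → 4; +4 pad (align 8); @8: start_time [8B, align 8] → 16; @16: state [1B, align 1] → 17; +7 tail pad (align 8); size 24, align 8
@0: vx [4B, align 4] → 4
@4: team [2B, align 2] → 6
@6: ammo [2B, align 2] → 8
@8: y [4B, align 4] → 12
+4 pad (align 8)
@16: score [24B, align 8] → 40
within Frame: state at 16
16 + 16 = 32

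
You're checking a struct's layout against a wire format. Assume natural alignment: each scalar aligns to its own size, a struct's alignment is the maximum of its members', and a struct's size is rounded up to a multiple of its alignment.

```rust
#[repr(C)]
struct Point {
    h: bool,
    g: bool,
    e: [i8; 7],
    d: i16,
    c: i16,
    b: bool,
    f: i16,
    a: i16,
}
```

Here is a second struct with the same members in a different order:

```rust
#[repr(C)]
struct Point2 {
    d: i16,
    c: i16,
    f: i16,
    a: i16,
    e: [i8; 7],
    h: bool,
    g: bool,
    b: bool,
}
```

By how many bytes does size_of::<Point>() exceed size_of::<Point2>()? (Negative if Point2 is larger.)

h at 0 (size 1, align 1) → ends 1
g at 1 (size 1, align 1) → ends 2
e at 2 (size 7, align 1) → ends 9
pad 1 to align 2 for d
d at 10 (size 2, align 2) → ends 12
c at 12 (size 2, align 2) → ends 14
b at 14 (size 1, align 1) → ends 15
pad 1 to align 2 for f
f at 16 (size 2, align 2) → ends 18
a at 18 (size 2, align 2) → ends 20
total 20 bytes, alignment 2
— Point2 —
d at 0 (size 2, align 2) → ends 2
c at 2 (size 2, align 2) → ends 4
f at 4 (size 2, align 2) → ends 6
a at 6 (size 2, align 2) → ends 8
e at 8 (size 7, align 1) → ends 15
h at 15 (size 1, align 1) → ends 16
g at 16 (size 1, align 1) → ends 17
b at 17 (size 1, align 1) → ends 18
total 18 bytes, alignment 2
20 − 18 = 2

2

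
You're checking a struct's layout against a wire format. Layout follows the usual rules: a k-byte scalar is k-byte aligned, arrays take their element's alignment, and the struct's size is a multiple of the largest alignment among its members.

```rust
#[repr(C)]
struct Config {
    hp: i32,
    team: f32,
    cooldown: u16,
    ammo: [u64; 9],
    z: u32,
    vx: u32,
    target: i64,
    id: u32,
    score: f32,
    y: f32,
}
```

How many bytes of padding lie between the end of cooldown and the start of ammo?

@0: hp [4B, align 4] → 4
@4: team [4B, align 4] → 8
@8: cooldown [2B, align 2] → 10
+6 pad (align 8)
@16: ammo [72B, align 8] → 88

6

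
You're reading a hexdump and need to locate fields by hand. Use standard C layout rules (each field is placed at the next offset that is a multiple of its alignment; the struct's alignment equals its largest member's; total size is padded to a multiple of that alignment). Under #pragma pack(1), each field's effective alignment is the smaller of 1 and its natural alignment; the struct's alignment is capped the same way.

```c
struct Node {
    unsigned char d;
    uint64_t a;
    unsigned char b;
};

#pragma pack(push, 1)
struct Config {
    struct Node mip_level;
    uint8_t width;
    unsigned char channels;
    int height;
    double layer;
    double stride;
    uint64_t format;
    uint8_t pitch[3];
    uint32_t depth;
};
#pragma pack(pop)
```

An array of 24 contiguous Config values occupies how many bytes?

Node: 0..1  d  (1B, 1-aligned); 1..8  -- padding (7B); 8..16  a  (8B, 8-aligned); 16..17  b  (1B, 1-aligned); 17..24  -- tail padding (7B); sizeof = 24, alignof = 8
0..24  mip_level  (24B, 1-aligned)
24..25  width  (1B, 1-aligned)
25..26  channels  (1B, 1-aligned)
26..30  height  (4B, 1-aligned)
30..38  layer  (8B, 1-aligned)
38..46  stride  (8B, 1-aligned)
46..54  format  (8B, 1-aligned)
54..57  pitch  (3B, 1-aligned)
57..61  depth  (4B, 1-aligned)
sizeof = 61, alignof = 1
array of 24: 24 × 61 = 1464

1464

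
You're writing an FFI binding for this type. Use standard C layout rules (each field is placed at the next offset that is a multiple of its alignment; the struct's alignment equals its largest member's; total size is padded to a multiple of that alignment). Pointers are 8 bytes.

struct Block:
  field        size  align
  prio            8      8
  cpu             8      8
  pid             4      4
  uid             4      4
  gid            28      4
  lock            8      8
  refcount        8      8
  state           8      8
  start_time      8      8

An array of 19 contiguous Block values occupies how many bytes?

0..8  prio  (8B, 8-aligned)
8..16  cpu  (8B, 8-aligned)
16..20  pid  (4B, 4-aligned)
20..24  uid  (4B, 4-aligned)
24..52  gid  (28B, 4-aligned)
52..56  -- padding (4B)
56..64  lock  (8B, 8-aligned)
64..72  refcount  (8B, 8-aligned)
72..80  state  (8B, 8-aligned)
80..88  start_time  (8B, 8-aligned)
sizeof = 88, alignof = 8
array of 19: 19 × 88 = 1672

1672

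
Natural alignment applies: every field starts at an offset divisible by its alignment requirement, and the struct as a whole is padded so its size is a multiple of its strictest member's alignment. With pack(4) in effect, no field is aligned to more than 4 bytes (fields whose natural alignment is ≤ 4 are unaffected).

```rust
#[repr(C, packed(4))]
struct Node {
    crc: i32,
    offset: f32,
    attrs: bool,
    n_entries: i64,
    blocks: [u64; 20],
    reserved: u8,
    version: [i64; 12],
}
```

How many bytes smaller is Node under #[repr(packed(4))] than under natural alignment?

8

natural layout:
  @0: crc [4B, align 4] → 4
  @4: offset [4B, align 4] → 8
  @8: attrs [1B, align 1] → 9
  +7 pad (align 8)
  @16: n_entries [8B, align 8] → 24
  @24: blocks [160B, align 8] → 184
  @184: reserved [1B, align 1] → 185
  +7 pad (align 8)
  @192: version [96B, align 8] → 288
  size 288, align 8
packed(4) layout:
  @0: crc [4B, align 4] → 4
  @4: offset [4B, align 4] → 8
  @8: attrs [1B, align 1] → 9
  +3 pad (align 4)
  @12: n_entries [8B, align 4] → 20
  @20: blocks [160B, align 4] → 180
  @180: reserved [1B, align 1] → 181
  +3 pad (align 4)
  @184: version [96B, align 4] → 280
  size 280, align 4
288 − 280 = 8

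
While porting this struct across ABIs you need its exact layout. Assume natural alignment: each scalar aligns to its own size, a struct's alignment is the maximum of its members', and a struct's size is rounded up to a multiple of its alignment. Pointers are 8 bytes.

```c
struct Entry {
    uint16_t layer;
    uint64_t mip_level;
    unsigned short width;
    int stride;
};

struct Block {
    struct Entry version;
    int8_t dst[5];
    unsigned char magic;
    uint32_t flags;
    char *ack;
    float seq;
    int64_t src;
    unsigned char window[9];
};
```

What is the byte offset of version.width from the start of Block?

Entry: @0: layer [2B, align 2] → 2; +6 pad (align 8); @8: mip_level [8B, align 8] → 16; @16: width [2B, align 2] → 18; +2 pad (align 4); @20: stride [4B, align 4] → 24; size 24, align 8
@0: version [24B, align 8] → 24
within Entry: width at 16
0 + 16 = 16

16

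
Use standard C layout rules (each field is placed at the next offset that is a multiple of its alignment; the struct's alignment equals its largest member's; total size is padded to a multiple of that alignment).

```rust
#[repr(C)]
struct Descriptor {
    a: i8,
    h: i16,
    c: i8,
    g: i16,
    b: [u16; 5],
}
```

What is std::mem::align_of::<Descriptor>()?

member alignments: a=1, h=2, c=1, g=2, b=2
max = 2

2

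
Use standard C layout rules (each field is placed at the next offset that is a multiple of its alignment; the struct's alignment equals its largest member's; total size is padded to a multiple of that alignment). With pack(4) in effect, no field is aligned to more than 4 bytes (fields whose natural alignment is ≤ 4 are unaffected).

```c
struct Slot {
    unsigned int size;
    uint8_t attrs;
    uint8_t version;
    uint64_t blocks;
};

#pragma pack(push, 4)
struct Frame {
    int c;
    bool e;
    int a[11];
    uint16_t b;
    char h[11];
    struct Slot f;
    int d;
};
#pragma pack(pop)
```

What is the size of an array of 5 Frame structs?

Slot: @0: size [4B, align 4] → 4; @4: attrs [1B, align 1] → 5; @5: version [1B, align 1] → 6; +2 pad (align 8); @8: blocks [8B, align 8] → 16; size 16, align 8
@0: c [4B, align 4] → 4
@4: e [1B, align 1] → 5
+3 pad (align 4)
@8: a [44B, align 4] → 52
@52: b [2B, align 2] → 54
@54: h [11B, align 1] → 65
+3 pad (align 4)
@68: f [16B, align 4] → 84
@84: d [4B, align 4] → 88
size 88, align 4
array of 5: 5 × 88 = 440

440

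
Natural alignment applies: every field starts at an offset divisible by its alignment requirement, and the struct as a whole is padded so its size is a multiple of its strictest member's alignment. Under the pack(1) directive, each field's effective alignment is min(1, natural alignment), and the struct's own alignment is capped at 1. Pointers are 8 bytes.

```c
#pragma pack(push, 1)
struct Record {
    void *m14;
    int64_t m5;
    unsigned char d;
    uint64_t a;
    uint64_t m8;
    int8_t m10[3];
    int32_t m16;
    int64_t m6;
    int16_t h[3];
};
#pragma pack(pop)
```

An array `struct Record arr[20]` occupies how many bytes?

1080

m14 at 0 (size 8, align 1) → ends 8
m5 at 8 (size 8, align 1) → ends 16
d at 16 (size 1, align 1) → ends 17
a at 17 (size 8, align 1) → ends 25
m8 at 25 (size 8, align 1) → ends 33
m10 at 33 (size 3, align 1) → ends 36
m16 at 36 (size 4, align 1) → ends 40
m6 at 40 (size 8, align 1) → ends 48
h at 48 (size 6, align 1) → ends 54
total 54 bytes, alignment 1
array of 20: 20 × 54 = 1080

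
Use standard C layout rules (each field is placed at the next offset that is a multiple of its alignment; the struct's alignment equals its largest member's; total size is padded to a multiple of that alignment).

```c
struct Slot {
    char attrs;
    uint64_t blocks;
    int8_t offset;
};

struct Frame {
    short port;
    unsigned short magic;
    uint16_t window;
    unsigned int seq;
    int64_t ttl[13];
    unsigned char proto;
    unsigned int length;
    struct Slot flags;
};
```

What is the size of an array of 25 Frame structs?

Slot: attrs at 0 (size 1, align 1) → ends 1; pad 7 to align 8 for blocks; blocks at 8 (size 8, align 8) → ends 16; offset at 16 (size 1, align 1) → ends 17; tail pad 7 to reach multiple of 8; total 24 bytes, alignment 8
port at 0 (size 2, align 2) → ends 2
magic at 2 (size 2, align 2) → ends 4
window at 4 (size 2, align 2) → ends 6
pad 2 to align 4 for seq
seq at 8 (size 4, align 4) → ends 12
pad 4 to align 8 for ttl
ttl at 16 (size 104, align 8) → ends 120
proto at 120 (size 1, align 1) → ends 121
pad 3 to align 4 for length
length at 124 (size 4, align 4) → ends 128
flags at 128 (size 24, align 8) → ends 152
total 152 bytes, alignment 8
array of 25: 25 × 152 = 3800

3800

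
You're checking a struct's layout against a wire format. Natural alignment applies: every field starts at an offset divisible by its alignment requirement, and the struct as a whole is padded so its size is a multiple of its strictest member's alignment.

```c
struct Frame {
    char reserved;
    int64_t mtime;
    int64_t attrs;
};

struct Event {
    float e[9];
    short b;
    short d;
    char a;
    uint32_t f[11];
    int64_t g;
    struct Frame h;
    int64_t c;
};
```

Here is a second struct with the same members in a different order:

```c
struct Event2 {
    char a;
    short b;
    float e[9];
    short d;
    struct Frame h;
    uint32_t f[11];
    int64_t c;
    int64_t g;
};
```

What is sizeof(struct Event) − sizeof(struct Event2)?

-8

Frame: @0: reserved [1B, align 1] → 1; +7 pad (align 8); @8: mtime [8B, align 8] → 16; @16: attrs [8B, align 8] → 24; size 24, align 8
@0: e [36B, align 4] → 36
@36: b [2B, align 2] → 38
@38: d [2B, align 2] → 40
@40: a [1B, align 1] → 41
+3 pad (align 4)
@44: f [44B, align 4] → 88
@88: g [8B, align 8] → 96
@96: h [24B, align 8] → 120
@120: c [8B, align 8] → 128
size 128, align 8
— Event2 —
@0: a [1B, align 1] → 1
+1 pad (align 2)
@2: b [2B, align 2] → 4
@4: e [36B, align 4] → 40
@40: d [2B, align 2] → 42
+6 pad (align 8)
@48: h [24B, align 8] → 72
@72: f [44B, align 4] → 116
+4 pad (align 8)
@120: c [8B, align 8] → 128
@128: g [8B, align 8] → 136
size 136, align 8
128 − 136 = -8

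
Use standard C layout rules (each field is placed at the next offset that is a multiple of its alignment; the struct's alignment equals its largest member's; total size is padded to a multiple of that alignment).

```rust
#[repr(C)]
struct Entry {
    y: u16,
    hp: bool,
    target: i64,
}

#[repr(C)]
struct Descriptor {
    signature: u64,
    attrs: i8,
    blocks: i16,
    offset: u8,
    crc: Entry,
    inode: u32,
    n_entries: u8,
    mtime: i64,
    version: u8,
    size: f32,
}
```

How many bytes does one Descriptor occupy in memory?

56 bytes

Entry: y at 0 (size 2, align 2) → ends 2; hp at 2 (size 1, align 1) → ends 3; pad 5 to align 8 for target; target at 8 (size 8, align 8) → ends 16; total 16 bytes, alignment 8
signature at 0 (size 8, align 8) → ends 8
attrs at 8 (size 1, align 1) → ends 9
pad 1 to align 2 for blocks
blocks at 10 (size 2, align 2) → ends 12
offset at 12 (size 1, align 1) → ends 13
pad 3 to align 8 for crc
crc at 16 (size 16, align 8) → ends 32
inode at 32 (size 4, align 4) → ends 36
n_entries at 36 (size 1, align 1) → ends 37
pad 3 to align 8 for mtime
mtime at 40 (size 8, align 8) → ends 48
version at 48 (size 1, align 1) → ends 49
pad 3 to align 4 for size
size at 52 (size 4, align 4) → ends 56
total 56 bytes, alignment 8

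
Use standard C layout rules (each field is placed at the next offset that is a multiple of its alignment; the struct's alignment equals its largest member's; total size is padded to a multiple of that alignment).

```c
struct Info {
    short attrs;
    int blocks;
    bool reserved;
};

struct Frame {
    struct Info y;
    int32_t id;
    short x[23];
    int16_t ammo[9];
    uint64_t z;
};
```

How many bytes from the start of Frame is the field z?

80

Info: @0: attrs [2B, align 2] → 2; +2 pad (align 4); @4: blocks [4B, align 4] → 8; @8: reserved [1B, align 1] → 9; +3 tail pad (align 4); size 12, align 4
@0: y [12B, align 4] → 12
@12: id [4B, align 4] → 16
@16: x [46B, align 2] → 62
@62: ammo [18B, align 2] → 80
@80: z [8B, align 8] → 88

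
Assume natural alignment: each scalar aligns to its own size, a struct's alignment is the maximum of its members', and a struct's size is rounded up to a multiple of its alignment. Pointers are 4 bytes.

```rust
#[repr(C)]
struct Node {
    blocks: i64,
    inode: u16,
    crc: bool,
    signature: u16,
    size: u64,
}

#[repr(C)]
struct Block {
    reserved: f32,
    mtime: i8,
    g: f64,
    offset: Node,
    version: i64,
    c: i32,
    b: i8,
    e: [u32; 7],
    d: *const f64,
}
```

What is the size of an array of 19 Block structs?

1672

Node: @0: blocks [8B, align 8] → 8; @8: inode [2B, align 2] → 10; @10: crc [1B, align 1] → 11; +1 pad (align 2); @12: signature [2B, align 2] → 14; +2 pad (align 8); @16: size [8B, align 8] → 24; size 24, align 8
@0: reserved [4B, align 4] → 4
@4: mtime [1B, align 1] → 5
+3 pad (align 8)
@8: g [8B, align 8] → 16
@16: offset [24B, align 8] → 40
@40: version [8B, align 8] → 48
@48: c [4B, align 4] → 52
@52: b [1B, align 1] → 53
+3 pad (align 4)
@56: e [28B, align 4] → 84
@84: d [4B, align 4] → 88
size 88, align 8
array of 19: 19 × 88 = 1672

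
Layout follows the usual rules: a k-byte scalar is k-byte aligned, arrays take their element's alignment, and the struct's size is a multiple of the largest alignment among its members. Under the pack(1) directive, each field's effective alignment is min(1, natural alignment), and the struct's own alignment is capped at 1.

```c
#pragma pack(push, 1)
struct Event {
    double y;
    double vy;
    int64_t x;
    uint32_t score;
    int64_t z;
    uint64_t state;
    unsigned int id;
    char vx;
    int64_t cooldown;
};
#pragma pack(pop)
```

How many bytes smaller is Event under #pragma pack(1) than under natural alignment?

7

natural layout:
  @0: y [8B, align 8] → 8
  @8: vy [8B, align 8] → 16
  @16: x [8B, align 8] → 24
  @24: score [4B, align 4] → 28
  +4 pad (align 8)
  @32: z [8B, align 8] → 40
  @40: state [8B, align 8] → 48
  @48: id [4B, align 4] → 52
  @52: vx [1B, align 1] → 53
  +3 pad (align 8)
  @56: cooldown [8B, align 8] → 64
  size 64, align 8
packed(1) layout:
  @0: y [8B, align 1] → 8
  @8: vy [8B, align 1] → 16
  @16: x [8B, align 1] → 24
  @24: score [4B, align 1] → 28
  @28: z [8B, align 1] → 36
  @36: state [8B, align 1] → 44
  @44: id [4B, align 1] → 48
  @48: vx [1B, align 1] → 49
  @49: cooldown [8B, align 1] → 57
  size 57, align 1
64 − 57 = 7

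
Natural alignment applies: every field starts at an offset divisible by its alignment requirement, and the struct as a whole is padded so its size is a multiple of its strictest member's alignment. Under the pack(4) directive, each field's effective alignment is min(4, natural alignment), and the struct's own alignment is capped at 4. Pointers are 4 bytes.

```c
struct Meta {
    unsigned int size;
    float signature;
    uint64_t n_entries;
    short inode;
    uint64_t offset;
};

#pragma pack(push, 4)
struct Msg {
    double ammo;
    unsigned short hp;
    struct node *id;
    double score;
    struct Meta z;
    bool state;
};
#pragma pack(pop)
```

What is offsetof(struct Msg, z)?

Meta: size at 0 (size 4, align 4) → ends 4; signature at 4 (size 4, align 4) → ends 8; n_entries at 8 (size 8, align 8) → ends 16; inode at 16 (size 2, align 2) → ends 18; pad 6 to align 8 for offset; offset at 24 (size 8, align 8) → ends 32; total 32 bytes, alignment 8
ammo at 0 (size 8, align 4) → ends 8
hp at 8 (size 2, align 2) → ends 10
pad 2 to align 4 for id
id at 12 (size 4, align 4) → ends 16
score at 16 (size 8, align 4) → ends 24
z at 24 (size 32, align 4) → ends 56

24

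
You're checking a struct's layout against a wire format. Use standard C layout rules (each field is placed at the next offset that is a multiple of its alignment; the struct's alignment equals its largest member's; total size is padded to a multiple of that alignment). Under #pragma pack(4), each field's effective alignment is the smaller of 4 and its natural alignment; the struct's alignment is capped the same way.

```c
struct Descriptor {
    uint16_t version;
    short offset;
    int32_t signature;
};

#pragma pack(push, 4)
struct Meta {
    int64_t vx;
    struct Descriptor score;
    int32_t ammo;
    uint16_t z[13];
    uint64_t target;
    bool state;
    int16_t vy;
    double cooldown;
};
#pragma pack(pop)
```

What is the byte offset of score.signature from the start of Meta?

Descriptor: version at 0 (size 2, align 2) → ends 2; offset at 2 (size 2, align 2) → ends 4; signature at 4 (size 4, align 4) → ends 8; total 8 bytes, alignment 4
vx at 0 (size 8, align 4) → ends 8
score at 8 (size 8, align 4) → ends 16
within Descriptor: signature at 4
8 + 4 = 12

12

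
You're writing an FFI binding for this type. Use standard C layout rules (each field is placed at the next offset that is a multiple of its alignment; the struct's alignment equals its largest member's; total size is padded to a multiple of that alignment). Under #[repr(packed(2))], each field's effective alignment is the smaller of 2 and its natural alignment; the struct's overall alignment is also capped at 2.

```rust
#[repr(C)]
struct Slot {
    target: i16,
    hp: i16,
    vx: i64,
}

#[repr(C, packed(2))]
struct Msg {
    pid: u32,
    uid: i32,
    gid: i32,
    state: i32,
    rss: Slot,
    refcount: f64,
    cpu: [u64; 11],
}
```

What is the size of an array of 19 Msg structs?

Slot: target at 0 (size 2, align 2) → ends 2; hp at 2 (size 2, align 2) → ends 4; pad 4 to align 8 for vx; vx at 8 (size 8, align 8) → ends 16; total 16 bytes, alignment 8
pid at 0 (size 4, align 2) → ends 4
uid at 4 (size 4, align 2) → ends 8
gid at 8 (size 4, align 2) → ends 12
state at 12 (size 4, align 2) → ends 16
rss at 16 (size 16, align 2) → ends 32
refcount at 32 (size 8, align 2) → ends 40
cpu at 40 (size 88, align 2) → ends 128
total 128 bytes, alignment 2
array of 19: 19 × 128 = 2432

2432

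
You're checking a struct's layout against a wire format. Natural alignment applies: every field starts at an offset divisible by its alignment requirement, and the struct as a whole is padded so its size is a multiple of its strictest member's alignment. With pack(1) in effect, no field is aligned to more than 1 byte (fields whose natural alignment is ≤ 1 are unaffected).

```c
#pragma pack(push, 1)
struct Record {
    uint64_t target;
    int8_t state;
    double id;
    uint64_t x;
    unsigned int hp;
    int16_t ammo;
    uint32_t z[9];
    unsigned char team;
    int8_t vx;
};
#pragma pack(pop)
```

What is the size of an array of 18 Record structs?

@0: target [8B, align 1] → 8
@8: state [1B, align 1] → 9
@9: id [8B, align 1] → 17
@17: x [8B, align 1] → 25
@25: hp [4B, align 1] → 29
@29: ammo [2B, align 1] → 31
@31: z [36B, align 1] → 67
@67: team [1B, align 1] → 68
@68: vx [1B, align 1] → 69
size 69, align 1
array of 18: 18 × 69 = 1242

1242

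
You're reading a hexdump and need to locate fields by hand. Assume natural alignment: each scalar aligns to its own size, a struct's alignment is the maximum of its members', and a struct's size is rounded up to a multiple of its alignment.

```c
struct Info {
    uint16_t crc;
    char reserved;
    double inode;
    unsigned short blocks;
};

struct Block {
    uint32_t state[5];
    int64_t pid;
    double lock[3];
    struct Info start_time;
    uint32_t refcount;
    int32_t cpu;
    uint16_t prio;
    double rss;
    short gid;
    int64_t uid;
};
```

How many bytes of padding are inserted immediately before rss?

Info: 0..2  crc  (2B, 2-aligned); 2..3  reserved  (1B, 1-aligned); 3..8  -- padding (5B); 8..16  inode  (8B, 8-aligned); 16..18  blocks  (2B, 2-aligned); 18..24  -- tail padding (6B); sizeof = 24, alignof = 8
0..20  state  (20B, 4-aligned)
20..24  -- padding (4B)
24..32  pid  (8B, 8-aligned)
32..56  lock  (24B, 8-aligned)
56..80  start_time  (24B, 8-aligned)
80..84  refcount  (4B, 4-aligned)
84..88  cpu  (4B, 4-aligned)
88..90  prio  (2B, 2-aligned)
90..96  -- padding (6B)
96..104  rss  (8B, 8-aligned)

6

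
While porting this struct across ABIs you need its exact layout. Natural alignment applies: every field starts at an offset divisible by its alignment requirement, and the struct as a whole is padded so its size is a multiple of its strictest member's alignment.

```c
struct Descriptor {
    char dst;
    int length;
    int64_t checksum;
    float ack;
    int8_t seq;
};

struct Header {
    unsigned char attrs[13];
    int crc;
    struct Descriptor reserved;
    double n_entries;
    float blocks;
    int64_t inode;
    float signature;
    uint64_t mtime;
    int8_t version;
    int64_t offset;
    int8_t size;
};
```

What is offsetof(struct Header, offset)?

Descriptor: dst at 0 (size 1, align 1) → ends 1; pad 3 to align 4 for length; length at 4 (size 4, align 4) → ends 8; checksum at 8 (size 8, align 8) → ends 16; ack at 16 (size 4, align 4) → ends 20; seq at 20 (size 1, align 1) → ends 21; tail pad 3 to reach multiple of 8; total 24 bytes, alignment 8
attrs at 0 (size 13, align 1) → ends 13
pad 3 to align 4 for crc
crc at 16 (size 4, align 4) → ends 20
pad 4 to align 8 for reserved
reserved at 24 (size 24, align 8) → ends 48
n_entries at 48 (size 8, align 8) → ends 56
blocks at 56 (size 4, align 4) → ends 60
pad 4 to align 8 for inode
inode at 64 (size 8, align 8) → ends 72
signature at 72 (size 4, align 4) → ends 76
pad 4 to align 8 for mtime
mtime at 80 (size 8, align 8) → ends 88
version at 88 (size 1, align 1) → ends 89
pad 7 to align 8 for offset
offset at 96 (size 8, align 8) → ends 104

96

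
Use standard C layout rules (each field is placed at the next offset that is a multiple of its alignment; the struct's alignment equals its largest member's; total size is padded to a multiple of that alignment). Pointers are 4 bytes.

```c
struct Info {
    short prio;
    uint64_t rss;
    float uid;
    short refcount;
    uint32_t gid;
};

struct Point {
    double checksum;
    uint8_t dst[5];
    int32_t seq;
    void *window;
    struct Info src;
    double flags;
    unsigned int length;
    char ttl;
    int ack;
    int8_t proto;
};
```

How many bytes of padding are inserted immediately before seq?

3

Info: 0..2  prio  (2B, 2-aligned); 2..8  -- padding (6B); 8..16  rss  (8B, 8-aligned); 16..20  uid  (4B, 4-aligned); 20..22  refcount  (2B, 2-aligned); 22..24  -- padding (2B); 24..28  gid  (4B, 4-aligned); 28..32  -- tail padding (4B); sizeof = 32, alignof = 8
0..8  checksum  (8B, 8-aligned)
8..13  dst  (5B, 1-aligned)
13..16  -- padding (3B)
16..20  seq  (4B, 4-aligned)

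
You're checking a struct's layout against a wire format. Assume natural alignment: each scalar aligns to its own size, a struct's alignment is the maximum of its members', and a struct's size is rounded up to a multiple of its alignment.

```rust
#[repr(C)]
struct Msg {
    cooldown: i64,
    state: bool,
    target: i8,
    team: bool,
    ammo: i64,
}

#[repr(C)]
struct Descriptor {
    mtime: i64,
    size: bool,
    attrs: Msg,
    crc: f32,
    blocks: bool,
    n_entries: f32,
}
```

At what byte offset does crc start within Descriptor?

Msg: 0..8  cooldown  (8B, 8-aligned); 8..9  state  (1B, 1-aligned); 9..10  target  (1B, 1-aligned); 10..11  team  (1B, 1-aligned); 11..16  -- padding (5B); 16..24  ammo  (8B, 8-aligned); sizeof = 24, alignof = 8
0..8  mtime  (8B, 8-aligned)
8..9  size  (1B, 1-aligned)
9..16  -- padding (7B)
16..40  attrs  (24B, 8-aligned)
40..44  crc  (4B, 4-aligned)

40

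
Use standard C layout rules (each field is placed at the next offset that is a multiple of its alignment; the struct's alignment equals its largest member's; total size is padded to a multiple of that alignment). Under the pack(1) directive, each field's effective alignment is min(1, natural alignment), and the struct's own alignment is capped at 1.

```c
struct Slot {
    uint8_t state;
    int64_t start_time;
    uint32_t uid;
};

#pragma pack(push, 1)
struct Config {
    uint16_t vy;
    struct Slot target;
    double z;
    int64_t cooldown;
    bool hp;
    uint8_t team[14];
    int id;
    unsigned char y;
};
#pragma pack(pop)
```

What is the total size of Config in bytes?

Slot: 0..1  state  (1B, 1-aligned); 1..8  -- padding (7B); 8..16  start_time  (8B, 8-aligned); 16..20  uid  (4B, 4-aligned); 20..24  -- tail padding (4B); sizeof = 24, alignof = 8
0..2  vy  (2B, 1-aligned)
2..26  target  (24B, 1-aligned)
26..34  z  (8B, 1-aligned)
34..42  cooldown  (8B, 1-aligned)
42..43  hp  (1B, 1-aligned)
43..57  team  (14B, 1-aligned)
57..61  id  (4B, 1-aligned)
61..62  y  (1B, 1-aligned)
sizeof = 62, alignof = 1

62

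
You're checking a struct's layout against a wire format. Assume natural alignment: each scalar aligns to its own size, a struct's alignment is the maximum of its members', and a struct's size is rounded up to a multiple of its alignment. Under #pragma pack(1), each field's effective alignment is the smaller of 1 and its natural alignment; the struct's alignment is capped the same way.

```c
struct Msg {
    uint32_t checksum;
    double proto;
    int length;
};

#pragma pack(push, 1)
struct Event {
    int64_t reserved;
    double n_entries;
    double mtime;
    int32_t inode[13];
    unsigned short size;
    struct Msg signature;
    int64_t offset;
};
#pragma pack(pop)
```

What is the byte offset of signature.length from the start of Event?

Msg: @0: checksum [4B, align 4] → 4; +4 pad (align 8); @8: proto [8B, align 8] → 16; @16: length [4B, align 4] → 20; +4 tail pad (align 8); size 24, align 8
@0: reserved [8B, align 1] → 8
@8: n_entries [8B, align 1] → 16
@16: mtime [8B, align 1] → 24
@24: inode [52B, align 1] → 76
@76: size [2B, align 1] → 78
@78: signature [24B, align 1] → 102
within Msg: length at 16
78 + 16 = 94

94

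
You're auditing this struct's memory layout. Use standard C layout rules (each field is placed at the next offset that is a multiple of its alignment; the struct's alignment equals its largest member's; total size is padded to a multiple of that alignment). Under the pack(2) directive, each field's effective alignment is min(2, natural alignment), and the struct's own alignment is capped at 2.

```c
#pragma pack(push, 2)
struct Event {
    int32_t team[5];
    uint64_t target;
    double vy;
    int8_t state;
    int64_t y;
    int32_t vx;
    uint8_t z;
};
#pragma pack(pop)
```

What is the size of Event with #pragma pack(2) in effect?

52

@0: team [20B, align 2] → 20
@20: target [8B, align 2] → 28
@28: vy [8B, align 2] → 36
@36: state [1B, align 1] → 37
+1 pad (align 2)
@38: y [8B, align 2] → 46
@46: vx [4B, align 2] → 50
@50: z [1B, align 1] → 51
+1 tail pad (align 2)
size 52, align 2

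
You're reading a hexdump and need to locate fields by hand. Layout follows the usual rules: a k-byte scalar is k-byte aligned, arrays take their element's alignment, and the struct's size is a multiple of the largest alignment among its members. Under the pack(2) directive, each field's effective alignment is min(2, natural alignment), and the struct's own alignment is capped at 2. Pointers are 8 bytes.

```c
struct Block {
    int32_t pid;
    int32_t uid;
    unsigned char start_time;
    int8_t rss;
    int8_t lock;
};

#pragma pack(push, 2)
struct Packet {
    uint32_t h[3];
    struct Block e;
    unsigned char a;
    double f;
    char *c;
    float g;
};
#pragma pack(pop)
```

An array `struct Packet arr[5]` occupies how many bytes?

Block: @0: pid [4B, align 4] → 4; @4: uid [4B, align 4] → 8; @8: start_time [1B, align 1] → 9; @9: rss [1B, align 1] → 10; @10: lock [1B, align 1] → 11; +1 tail pad (align 4); size 12, align 4
@0: h [12B, align 2] → 12
@12: e [12B, align 2] → 24
@24: a [1B, align 1] → 25
+1 pad (align 2)
@26: f [8B, align 2] → 34
@34: c [8B, align 2] → 42
@42: g [4B, align 2] → 46
size 46, align 2
array of 5: 5 × 46 = 230

230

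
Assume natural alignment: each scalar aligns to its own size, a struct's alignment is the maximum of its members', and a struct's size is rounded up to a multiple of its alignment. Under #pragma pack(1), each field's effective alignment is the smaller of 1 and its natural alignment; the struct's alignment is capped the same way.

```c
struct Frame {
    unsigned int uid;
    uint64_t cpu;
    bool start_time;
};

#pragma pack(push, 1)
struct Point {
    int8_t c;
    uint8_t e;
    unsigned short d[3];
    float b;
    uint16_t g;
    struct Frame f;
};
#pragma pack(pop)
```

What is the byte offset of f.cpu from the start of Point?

22

Frame: @0: uid [4B, align 4] → 4; +4 pad (align 8); @8: cpu [8B, align 8] → 16; @16: start_time [1B, align 1] → 17; +7 tail pad (align 8); size 24, align 8
@0: c [1B, align 1] → 1
@1: e [1B, align 1] → 2
@2: d [6B, align 1] → 8
@8: b [4B, align 1] → 12
@12: g [2B, align 1] → 14
@14: f [24B, align 1] → 38
within Frame: cpu at 8
14 + 8 = 22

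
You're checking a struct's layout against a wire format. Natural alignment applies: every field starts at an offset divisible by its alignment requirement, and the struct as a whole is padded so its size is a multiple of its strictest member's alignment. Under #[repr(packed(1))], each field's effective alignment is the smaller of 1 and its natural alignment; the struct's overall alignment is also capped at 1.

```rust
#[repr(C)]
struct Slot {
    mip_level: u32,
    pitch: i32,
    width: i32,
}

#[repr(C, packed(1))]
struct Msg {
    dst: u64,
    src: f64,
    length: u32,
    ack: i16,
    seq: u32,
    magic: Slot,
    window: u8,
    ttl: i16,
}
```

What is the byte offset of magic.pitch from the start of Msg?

Slot: 0..4  mip_level  (4B, 4-aligned); 4..8  pitch  (4B, 4-aligned); 8..12  width  (4B, 4-aligned); sizeof = 12, alignof = 4
0..8  dst  (8B, 1-aligned)
8..16  src  (8B, 1-aligned)
16..20  length  (4B, 1-aligned)
20..22  ack  (2B, 1-aligned)
22..26  seq  (4B, 1-aligned)
26..38  magic  (12B, 1-aligned)
within Slot: pitch at 4
26 + 4 = 30

30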